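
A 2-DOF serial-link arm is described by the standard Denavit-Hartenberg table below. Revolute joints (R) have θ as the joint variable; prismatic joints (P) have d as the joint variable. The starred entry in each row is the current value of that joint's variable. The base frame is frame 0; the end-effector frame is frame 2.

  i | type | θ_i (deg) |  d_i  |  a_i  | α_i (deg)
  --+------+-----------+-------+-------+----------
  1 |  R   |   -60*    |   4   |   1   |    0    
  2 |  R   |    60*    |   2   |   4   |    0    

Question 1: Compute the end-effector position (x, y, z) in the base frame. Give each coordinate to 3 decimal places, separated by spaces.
after link 1: o_1 = (0.5000, -0.8660, 4.0000)
after link 2: o_2 = (4.5000, -0.8660, 6.0000)

4.500 -0.866 6.000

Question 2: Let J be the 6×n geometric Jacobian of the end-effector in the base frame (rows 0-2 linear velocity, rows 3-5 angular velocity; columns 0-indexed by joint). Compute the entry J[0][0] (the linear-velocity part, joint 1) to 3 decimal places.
0.866

axis z_0 = ẑ; lever o_n−o_0 = (4.5000,-0.8660,6.0000)
cross product → J_v[:, 0] = (0.8660,4.5000,-0.0000)
J_ω[:, 0] = z_0
entry J[0][0] = 0.8660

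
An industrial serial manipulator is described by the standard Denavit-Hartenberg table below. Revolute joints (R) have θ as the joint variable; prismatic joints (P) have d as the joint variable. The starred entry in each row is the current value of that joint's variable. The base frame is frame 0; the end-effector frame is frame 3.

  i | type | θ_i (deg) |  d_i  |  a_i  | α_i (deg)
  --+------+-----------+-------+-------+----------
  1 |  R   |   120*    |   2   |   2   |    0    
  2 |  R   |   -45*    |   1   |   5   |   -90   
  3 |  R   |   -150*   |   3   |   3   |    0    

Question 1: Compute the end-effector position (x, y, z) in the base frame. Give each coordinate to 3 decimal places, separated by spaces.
after link 1: o_1 = (-1.0000, 1.7321, 2.0000)
after link 2: o_2 = (0.2941, 6.5617, 3.0000)
after link 3: o_3 = (-3.2761, 4.8286, 4.5000)

-3.276 4.829 4.500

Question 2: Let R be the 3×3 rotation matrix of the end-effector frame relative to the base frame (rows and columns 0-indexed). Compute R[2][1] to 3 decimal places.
End-effector y-axis (col 1 of R) = (0.1294,0.4830,0.8660)
R[2][1] = 0.8660

0.866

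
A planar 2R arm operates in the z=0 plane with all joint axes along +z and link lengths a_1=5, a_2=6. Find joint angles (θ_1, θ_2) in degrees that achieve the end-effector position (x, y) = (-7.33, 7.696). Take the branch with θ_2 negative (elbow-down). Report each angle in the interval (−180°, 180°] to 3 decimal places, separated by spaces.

150.004 -30.008

cos θ_2 = (112.9573−5²−6²)/(2·5·6) = 0.8660; θ_2 = -30.0080° (elbow-down)
β = atan2(7.6960,-7.3300) = 133.6047°; ψ = atan2(-3.0007,10.1957) = -16.3998°
θ_1 = β − ψ = 150.0045°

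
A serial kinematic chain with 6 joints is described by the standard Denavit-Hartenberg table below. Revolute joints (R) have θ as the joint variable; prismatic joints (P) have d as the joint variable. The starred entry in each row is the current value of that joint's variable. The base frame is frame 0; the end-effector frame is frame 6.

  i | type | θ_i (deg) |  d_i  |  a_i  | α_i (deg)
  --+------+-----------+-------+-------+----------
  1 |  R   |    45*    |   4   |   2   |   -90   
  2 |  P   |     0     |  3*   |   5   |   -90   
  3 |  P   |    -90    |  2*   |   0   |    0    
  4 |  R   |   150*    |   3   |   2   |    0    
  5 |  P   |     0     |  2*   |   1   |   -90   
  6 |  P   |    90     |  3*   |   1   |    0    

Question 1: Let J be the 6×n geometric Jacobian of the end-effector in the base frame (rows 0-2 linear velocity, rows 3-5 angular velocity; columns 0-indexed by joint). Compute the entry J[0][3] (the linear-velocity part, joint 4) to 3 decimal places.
axis z_3 = (-0.0000,0.0000,-1.0000); lever o_n−o_3 = (2.1213,-3.6742,-4.0000)
cross product → J_v[:, 3] = (-3.6742,-2.1213,0.0000)
J_ω[:, 3] = z_3
entry J[0][3] = -3.6742

-3.674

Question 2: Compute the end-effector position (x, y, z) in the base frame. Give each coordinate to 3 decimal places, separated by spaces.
4.950 3.397 -2.000

after link 1: o_1 = (1.4142, 1.4142, 4.0000)
after link 2: o_2 = (2.8284, 7.0711, 4.0000)
after link 3: o_3 = (2.8284, 7.0711, 2.0000)
after link 4: o_4 = (4.7603, 6.5534, -1.0000)
after link 5: o_5 = (5.7262, 6.2946, -3.0000)
after link 6: o_6 = (4.9497, 3.3968, -2.0000)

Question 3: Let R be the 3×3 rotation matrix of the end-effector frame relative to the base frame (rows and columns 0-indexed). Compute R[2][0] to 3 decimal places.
1.000

End-effector x-axis (col 0 of R) = (0.0000,-0.0000,1.0000)
R[2][0] = 1.0000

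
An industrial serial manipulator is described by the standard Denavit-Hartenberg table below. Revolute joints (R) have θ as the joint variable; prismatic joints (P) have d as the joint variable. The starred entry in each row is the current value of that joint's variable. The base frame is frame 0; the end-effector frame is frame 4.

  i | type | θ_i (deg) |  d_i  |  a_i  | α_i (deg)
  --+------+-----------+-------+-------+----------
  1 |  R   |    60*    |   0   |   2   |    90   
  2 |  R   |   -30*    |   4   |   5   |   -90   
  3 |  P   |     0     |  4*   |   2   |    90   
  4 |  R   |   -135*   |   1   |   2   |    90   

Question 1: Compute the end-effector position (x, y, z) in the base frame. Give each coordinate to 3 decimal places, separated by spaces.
8.395 4.541 -0.554

after link 1: o_1 = (1.0000, 1.7321, 0.0000)
after link 2: o_2 = (6.6292, 3.4821, -2.5000)
after link 3: o_3 = (8.4952, 6.7141, -0.0359)
after link 4: o_4 = (8.3953, 4.5411, -0.5535)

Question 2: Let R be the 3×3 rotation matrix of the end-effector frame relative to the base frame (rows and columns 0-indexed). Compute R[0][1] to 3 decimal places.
End-effector y-axis (col 1 of R) = (0.8660,-0.5000,0.0000)
R[0][1] = 0.8660

0.866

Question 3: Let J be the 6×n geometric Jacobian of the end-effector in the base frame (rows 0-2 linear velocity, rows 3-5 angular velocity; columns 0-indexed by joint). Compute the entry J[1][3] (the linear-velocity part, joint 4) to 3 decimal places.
axis z_3 = (0.8660,-0.5000,0.0000); lever o_n−o_3 = (-0.0999,-2.1730,-0.5176)
cross product → J_v[:, 3] = (0.2588,0.4483,-1.9319)
J_ω[:, 3] = z_3
entry J[1][3] = 0.4483

0.448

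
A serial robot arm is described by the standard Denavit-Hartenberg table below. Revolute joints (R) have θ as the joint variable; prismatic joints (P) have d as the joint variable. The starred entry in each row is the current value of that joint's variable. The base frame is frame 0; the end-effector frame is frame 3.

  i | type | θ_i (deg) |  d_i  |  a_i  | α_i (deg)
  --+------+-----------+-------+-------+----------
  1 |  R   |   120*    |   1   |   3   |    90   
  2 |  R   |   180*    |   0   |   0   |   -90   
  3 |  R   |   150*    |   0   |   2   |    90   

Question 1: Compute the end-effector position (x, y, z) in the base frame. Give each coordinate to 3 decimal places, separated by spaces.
-3.232 3.598 1.000

after link 1: o_1 = (-1.5000, 2.5981, 1.0000)
after link 2: o_2 = (-1.5000, 2.5981, 1.0000)
after link 3: o_3 = (-3.2321, 3.5981, 1.0000)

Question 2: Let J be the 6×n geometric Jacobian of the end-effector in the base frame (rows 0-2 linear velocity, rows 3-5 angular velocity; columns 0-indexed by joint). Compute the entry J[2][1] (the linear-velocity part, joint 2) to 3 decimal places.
axis z_1 = (0.8660,0.5000,0.0000); lever o_n−o_1 = (-1.7321,1.0000,-0.0000)
cross product → J_v[:, 1] = (-0.0000,0.0000,1.7321)
J_ω[:, 1] = z_1
entry J[2][1] = 1.7321

1.732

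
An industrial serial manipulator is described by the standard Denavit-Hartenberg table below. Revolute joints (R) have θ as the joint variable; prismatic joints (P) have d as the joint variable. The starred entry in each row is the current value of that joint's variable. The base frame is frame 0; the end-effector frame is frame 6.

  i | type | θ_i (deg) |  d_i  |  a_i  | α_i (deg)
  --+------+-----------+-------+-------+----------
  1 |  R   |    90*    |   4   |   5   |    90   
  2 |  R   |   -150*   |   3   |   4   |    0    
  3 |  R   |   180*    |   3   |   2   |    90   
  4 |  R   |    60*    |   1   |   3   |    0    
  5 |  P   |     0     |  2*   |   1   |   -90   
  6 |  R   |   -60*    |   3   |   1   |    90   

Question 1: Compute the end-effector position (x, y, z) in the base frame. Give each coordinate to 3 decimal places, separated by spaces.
11.397 4.900 -0.522

after link 1: o_1 = (0.0000, 5.0000, 4.0000)
after link 2: o_2 = (3.0000, 1.5359, 2.0000)
after link 3: o_3 = (6.0000, 3.2679, 3.0000)
after link 4: o_4 = (8.5981, 5.0670, 2.8840)
after link 5: o_5 = (9.4641, 6.5000, 1.4019)
after link 6: o_6 = (11.3971, 4.8995, -0.5221)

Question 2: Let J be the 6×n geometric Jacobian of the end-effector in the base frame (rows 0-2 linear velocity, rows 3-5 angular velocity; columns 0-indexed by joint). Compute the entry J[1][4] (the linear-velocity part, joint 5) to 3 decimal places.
0.500

prismatic axis z_4 = (0.0000,0.5000,-0.8660)
J_v[:, 4] = z_4; J_ω[:, 4] = (0,0,0)
entry J[1][4] = 0.5000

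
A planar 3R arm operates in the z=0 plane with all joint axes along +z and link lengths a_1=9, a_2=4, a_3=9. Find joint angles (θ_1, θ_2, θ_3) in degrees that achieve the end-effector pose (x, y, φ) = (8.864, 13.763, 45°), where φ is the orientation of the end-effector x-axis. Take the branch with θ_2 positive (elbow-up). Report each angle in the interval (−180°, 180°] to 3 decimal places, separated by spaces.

45.001 120.004 -120.005

wrist centre = target − a_3·(cos φ, sin φ) = (2.5000, 7.3990)
cos θ_2 = (60.9960−9²−4²)/(2·9·4) = -0.5001; θ_2 = 120.0037° (elbow-up)
β = atan2(7.3990,2.5000) = 71.3306°; ψ = atan2(3.4640,6.9998) = 26.3294°
θ_1 = β − ψ = 45.0012°
θ_3 = φ − θ_1 − θ_2 = -120.0049° (wrapped to (-180°,180°])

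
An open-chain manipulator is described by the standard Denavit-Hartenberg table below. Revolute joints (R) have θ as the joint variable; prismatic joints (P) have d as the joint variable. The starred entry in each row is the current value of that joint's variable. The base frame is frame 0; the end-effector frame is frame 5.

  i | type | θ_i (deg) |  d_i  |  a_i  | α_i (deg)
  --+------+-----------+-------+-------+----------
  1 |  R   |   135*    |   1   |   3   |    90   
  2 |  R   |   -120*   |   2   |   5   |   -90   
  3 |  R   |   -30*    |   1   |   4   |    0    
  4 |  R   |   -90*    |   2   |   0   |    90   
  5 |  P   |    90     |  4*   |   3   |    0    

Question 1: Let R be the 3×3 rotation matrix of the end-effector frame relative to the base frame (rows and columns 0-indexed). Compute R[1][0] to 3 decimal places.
0.612

End-effector x-axis (col 0 of R) = (-0.6124,0.6124,-0.5000)
R[1][0] = 0.6124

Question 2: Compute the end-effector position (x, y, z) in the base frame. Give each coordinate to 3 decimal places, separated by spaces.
after link 1: o_1 = (-2.1213, 2.1213, 1.0000)
after link 2: o_2 = (1.0607, 1.7678, -3.3301)
after link 3: o_3 = (3.0872, 2.5696, -6.8301)
after link 4: o_4 = (1.8625, 3.7944, -7.8301)
after link 5: o_5 = (-2.6136, 5.4420, -6.3301)

-2.614 5.442 -6.330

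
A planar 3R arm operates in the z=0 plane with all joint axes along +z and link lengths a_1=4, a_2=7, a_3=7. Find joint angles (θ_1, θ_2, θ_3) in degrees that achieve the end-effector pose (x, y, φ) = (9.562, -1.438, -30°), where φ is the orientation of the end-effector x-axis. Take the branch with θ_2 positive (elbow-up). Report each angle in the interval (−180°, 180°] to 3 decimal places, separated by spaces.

-90.007 150.004 -89.997

wrist centre = target − a_3·(cos φ, sin φ) = (3.4998, 2.0620)
cos θ_2 = (16.5006−4²−7²)/(2·4·7) = -0.8661; θ_2 = 150.0040° (elbow-up)
β = atan2(2.0620,3.4998) = 30.5054°; ψ = atan2(3.4996,-2.0624) = 120.5124°
θ_1 = β − ψ = -90.0070°
θ_3 = φ − θ_1 − θ_2 = -89.9971° (wrapped to (-180°,180°])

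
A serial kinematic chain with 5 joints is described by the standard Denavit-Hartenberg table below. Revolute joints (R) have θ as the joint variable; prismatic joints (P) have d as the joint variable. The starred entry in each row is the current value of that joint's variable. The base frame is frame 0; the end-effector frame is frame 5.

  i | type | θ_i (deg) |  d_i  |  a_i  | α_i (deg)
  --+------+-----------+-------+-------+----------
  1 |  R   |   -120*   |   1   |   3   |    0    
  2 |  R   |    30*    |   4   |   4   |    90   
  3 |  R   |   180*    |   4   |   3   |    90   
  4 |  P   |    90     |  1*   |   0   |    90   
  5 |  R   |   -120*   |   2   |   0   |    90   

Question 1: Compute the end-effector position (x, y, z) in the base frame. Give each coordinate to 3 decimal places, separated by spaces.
-5.500 -1.598 6.000

after link 1: o_1 = (-1.5000, -2.5981, 1.0000)
after link 2: o_2 = (-1.5000, -6.5981, 5.0000)
after link 3: o_3 = (-5.5000, -3.5981, 5.0000)
after link 4: o_4 = (-5.5000, -3.5981, 6.0000)
after link 5: o_5 = (-5.5000, -1.5981, 6.0000)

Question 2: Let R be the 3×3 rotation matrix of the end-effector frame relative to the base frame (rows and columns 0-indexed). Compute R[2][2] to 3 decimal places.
End-effector z-axis (col 2 of R) = (0.8660,0.0000,0.5000)
R[2][2] = 0.5000

0.500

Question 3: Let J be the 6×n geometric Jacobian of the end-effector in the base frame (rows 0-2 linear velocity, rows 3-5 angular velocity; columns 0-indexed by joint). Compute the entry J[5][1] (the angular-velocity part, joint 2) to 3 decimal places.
axis z_1 = (0.0000,0.0000,1.0000); lever o_n−o_1 = (-4.0000,1.0000,5.0000)
cross product → J_v[:, 1] = (-1.0000,-4.0000,0.0000)
J_ω[:, 1] = z_1
entry J[5][1] = 1.0000

1.000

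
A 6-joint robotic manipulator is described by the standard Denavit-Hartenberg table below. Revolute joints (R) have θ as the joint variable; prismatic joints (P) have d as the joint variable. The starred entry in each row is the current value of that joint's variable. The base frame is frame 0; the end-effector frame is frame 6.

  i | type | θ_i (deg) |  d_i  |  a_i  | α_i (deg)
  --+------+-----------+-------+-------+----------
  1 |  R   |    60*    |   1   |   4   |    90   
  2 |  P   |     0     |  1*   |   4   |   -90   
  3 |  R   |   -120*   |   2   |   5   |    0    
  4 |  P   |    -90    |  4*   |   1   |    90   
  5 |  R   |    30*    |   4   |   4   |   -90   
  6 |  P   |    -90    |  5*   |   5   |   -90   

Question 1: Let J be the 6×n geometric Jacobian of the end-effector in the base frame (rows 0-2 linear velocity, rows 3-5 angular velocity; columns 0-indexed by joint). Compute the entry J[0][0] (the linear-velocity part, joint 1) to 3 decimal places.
-8.910

axis z_0 = ẑ; lever o_n−o_0 = (1.1651,8.9103,13.3301)
cross product → J_v[:, 0] = (-8.9103,1.1651,0.0000)
J_ω[:, 0] = z_0
entry J[0][0] = -8.9103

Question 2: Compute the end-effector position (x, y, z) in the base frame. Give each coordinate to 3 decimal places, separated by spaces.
1.165 8.910 13.330

after link 1: o_1 = (2.0000, 3.4641, 1.0000)
after link 2: o_2 = (4.8660, 6.4282, 1.0000)
after link 3: o_3 = (7.3660, 2.0981, 3.0000)
after link 4: o_4 = (6.5000, 1.5981, 7.0000)
after link 5: o_5 = (1.5000, 3.3301, 9.0000)
after link 6: o_6 = (1.1651, 8.9103, 13.3301)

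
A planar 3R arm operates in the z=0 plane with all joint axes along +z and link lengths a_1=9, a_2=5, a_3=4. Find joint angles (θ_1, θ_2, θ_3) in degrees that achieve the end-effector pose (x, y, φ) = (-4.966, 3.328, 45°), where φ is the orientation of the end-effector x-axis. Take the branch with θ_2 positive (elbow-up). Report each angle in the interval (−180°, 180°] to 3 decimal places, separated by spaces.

wrist centre = target − a_3·(cos φ, sin φ) = (-7.7944, 0.4996)
cos θ_2 = (61.0027−9²−5²)/(2·9·5) = -0.5000; θ_2 = 119.9980° (elbow-up)
β = atan2(0.4996,-7.7944) = 176.3327°; ψ = atan2(4.3302,6.5001) = 33.6704°
θ_1 = β − ψ = 142.6623°
θ_3 = φ − θ_1 − θ_2 = 142.3397° (wrapped to (-180°,180°])

142.662 119.998 142.340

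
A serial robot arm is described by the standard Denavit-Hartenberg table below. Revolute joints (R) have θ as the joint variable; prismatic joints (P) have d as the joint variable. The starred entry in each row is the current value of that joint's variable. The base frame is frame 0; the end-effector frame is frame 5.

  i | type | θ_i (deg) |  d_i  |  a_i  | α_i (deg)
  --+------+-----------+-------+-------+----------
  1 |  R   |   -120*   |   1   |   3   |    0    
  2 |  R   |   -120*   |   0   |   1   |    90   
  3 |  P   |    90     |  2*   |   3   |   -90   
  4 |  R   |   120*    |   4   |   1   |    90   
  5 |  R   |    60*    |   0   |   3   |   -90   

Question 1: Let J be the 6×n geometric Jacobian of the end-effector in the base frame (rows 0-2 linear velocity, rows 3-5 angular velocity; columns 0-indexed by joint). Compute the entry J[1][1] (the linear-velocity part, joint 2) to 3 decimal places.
2.656

axis z_1 = (0.0000,0.0000,1.0000); lever o_n−o_1 = (2.6561,-4.9306,1.7500)
cross product → J_v[:, 1] = (4.9306,2.6561,-0.0000)
J_ω[:, 1] = z_1
entry J[1][1] = 2.6561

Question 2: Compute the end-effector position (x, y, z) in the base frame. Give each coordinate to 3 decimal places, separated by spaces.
after link 1: o_1 = (-1.5000, -2.5981, 1.0000)
after link 2: o_2 = (-2.0000, -1.7321, 1.0000)
after link 3: o_3 = (-0.2679, -0.7321, 4.0000)
after link 4: o_4 = (0.9821, -4.6292, 3.5000)
after link 5: o_5 = (1.1561, -7.5287, 2.7500)

1.156 -7.529 2.750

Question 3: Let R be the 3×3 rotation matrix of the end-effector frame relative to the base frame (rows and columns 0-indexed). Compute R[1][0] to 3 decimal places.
End-effector x-axis (col 0 of R) = (0.0580,-0.9665,-0.2500)
R[1][0] = -0.9665

-0.967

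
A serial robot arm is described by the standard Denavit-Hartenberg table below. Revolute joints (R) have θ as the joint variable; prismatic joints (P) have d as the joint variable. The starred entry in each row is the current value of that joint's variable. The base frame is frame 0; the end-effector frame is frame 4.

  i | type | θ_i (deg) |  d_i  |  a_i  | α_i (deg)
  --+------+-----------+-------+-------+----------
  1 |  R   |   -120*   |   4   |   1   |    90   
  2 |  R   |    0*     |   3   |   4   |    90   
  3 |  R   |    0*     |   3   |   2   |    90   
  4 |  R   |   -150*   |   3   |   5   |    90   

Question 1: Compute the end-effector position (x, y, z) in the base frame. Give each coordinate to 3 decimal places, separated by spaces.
-1.335 -2.312 3.500

after link 1: o_1 = (-0.5000, -0.8660, 4.0000)
after link 2: o_2 = (-5.0981, -2.8301, 4.0000)
after link 3: o_3 = (-6.0981, -4.5622, 1.0000)
after link 4: o_4 = (-1.3349, -2.3122, 3.5000)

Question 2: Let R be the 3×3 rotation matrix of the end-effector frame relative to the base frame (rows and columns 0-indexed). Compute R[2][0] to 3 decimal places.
End-effector x-axis (col 0 of R) = (0.4330,0.7500,0.5000)
R[2][0] = 0.5000

0.500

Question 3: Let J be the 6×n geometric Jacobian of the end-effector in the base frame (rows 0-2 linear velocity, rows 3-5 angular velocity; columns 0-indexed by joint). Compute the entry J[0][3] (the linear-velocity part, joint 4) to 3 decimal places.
-1.250

axis z_3 = (0.8660,-0.5000,-0.0000); lever o_n−o_3 = (4.7631,2.2500,2.5000)
cross product → J_v[:, 3] = (-1.2500,-2.1651,4.3301)
J_ω[:, 3] = z_3
entry J[0][3] = -1.2500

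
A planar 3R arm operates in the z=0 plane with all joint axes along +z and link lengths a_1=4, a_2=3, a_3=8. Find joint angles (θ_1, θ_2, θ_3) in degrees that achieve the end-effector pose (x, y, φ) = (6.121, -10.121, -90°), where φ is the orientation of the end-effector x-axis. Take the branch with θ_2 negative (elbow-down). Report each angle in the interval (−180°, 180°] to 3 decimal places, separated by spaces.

0.009 -45.018 -44.991

wrist centre = target − a_3·(cos φ, sin φ) = (6.1210, -2.1210)
cos θ_2 = (41.9653−4²−3²)/(2·4·3) = 0.7069; θ_2 = -45.0178° (elbow-down)
β = atan2(-2.1210,6.1210) = -19.1118°; ψ = atan2(-2.1220,6.1207) = -19.1210°
θ_1 = β − ψ = 0.0092°
θ_3 = φ − θ_1 − θ_2 = -44.9913° (wrapped to (-180°,180°])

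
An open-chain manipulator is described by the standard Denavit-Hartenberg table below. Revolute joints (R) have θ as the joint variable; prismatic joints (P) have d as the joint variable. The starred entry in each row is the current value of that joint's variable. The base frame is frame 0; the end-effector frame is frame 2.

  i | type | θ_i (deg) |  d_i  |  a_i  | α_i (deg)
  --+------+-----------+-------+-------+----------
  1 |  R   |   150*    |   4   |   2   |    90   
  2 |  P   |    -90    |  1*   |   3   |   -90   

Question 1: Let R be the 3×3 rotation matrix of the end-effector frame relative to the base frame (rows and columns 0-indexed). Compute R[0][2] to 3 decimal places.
-0.866

End-effector z-axis (col 2 of R) = (-0.8660,0.5000,0.0000)
R[0][2] = -0.8660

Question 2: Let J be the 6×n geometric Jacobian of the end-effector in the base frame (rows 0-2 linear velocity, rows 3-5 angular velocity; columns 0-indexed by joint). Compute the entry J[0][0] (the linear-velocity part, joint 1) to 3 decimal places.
-1.866

axis z_0 = ẑ; lever o_n−o_0 = (-1.2321,1.8660,1.0000)
cross product → J_v[:, 0] = (-1.8660,-1.2321,0.0000)
J_ω[:, 0] = z_0
entry J[0][0] = -1.8660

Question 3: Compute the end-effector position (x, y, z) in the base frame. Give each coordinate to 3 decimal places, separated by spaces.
-1.232 1.866 1.000

after link 1: o_1 = (-1.7321, 1.0000, 4.0000)
after link 2: o_2 = (-1.2321, 1.8660, 1.0000)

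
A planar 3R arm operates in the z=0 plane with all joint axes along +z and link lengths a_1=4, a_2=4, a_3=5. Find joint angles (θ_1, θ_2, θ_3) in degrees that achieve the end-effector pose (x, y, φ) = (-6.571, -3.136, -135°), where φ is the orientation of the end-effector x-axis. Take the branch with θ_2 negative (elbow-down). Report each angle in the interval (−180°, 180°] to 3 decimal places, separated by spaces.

-120.000 -134.997 119.997

wrist centre = target − a_3·(cos φ, sin φ) = (-3.0355, 0.3995)
cos θ_2 = (9.3737−4²−4²)/(2·4·4) = -0.7071; θ_2 = -134.9972° (elbow-down)
β = atan2(0.3995,-3.0355) = 172.5017°; ψ = atan2(-2.8286,1.1717) = -67.4986°
θ_1 = β − ψ = 240.0003°
θ_3 = φ − θ_1 − θ_2 = 119.9969° (wrapped to (-180°,180°])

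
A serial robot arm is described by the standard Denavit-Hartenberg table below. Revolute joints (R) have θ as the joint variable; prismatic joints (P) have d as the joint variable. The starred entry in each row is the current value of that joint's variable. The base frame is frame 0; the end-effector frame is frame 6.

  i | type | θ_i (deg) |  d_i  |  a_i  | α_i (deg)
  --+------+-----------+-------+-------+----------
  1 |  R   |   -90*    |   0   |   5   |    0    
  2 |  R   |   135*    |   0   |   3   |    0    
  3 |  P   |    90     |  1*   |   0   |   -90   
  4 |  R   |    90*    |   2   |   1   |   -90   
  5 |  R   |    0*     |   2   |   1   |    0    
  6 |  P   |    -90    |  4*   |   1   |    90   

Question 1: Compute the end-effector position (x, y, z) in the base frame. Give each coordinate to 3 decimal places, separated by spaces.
after link 1: o_1 = (0.0000, -5.0000, 0.0000)
after link 2: o_2 = (2.1213, -2.8787, 0.0000)
after link 3: o_3 = (2.1213, -2.8787, 1.0000)
after link 4: o_4 = (0.7071, -4.2929, 0.0000)
after link 5: o_5 = (2.1213, -5.7071, -1.0000)
after link 6: o_6 = (4.2426, -9.2426, -1.0000)

4.243 -9.243 -1.000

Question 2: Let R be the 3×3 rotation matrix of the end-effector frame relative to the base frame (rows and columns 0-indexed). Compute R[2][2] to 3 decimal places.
End-effector z-axis (col 2 of R) = (0.0000,-0.0000,1.0000)
R[2][2] = 1.0000

1.000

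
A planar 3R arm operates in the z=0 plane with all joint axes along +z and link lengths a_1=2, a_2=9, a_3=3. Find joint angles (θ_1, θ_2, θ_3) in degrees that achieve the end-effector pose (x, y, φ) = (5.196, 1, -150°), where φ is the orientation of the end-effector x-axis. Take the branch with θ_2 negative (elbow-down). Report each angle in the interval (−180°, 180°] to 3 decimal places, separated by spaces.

125.572 -120.004 -155.568

wrist centre = target − a_3·(cos φ, sin φ) = (7.7941, 2.5000)
cos θ_2 = (66.9976−2²−9²)/(2·2·9) = -0.5001; θ_2 = -120.0044° (elbow-down)
β = atan2(2.5000,7.7941) = 17.7840°; ψ = atan2(-7.7939,-2.5006) = -107.7883°
θ_1 = β − ψ = 125.5723°
θ_3 = φ − θ_1 − θ_2 = -155.5680° (wrapped to (-180°,180°])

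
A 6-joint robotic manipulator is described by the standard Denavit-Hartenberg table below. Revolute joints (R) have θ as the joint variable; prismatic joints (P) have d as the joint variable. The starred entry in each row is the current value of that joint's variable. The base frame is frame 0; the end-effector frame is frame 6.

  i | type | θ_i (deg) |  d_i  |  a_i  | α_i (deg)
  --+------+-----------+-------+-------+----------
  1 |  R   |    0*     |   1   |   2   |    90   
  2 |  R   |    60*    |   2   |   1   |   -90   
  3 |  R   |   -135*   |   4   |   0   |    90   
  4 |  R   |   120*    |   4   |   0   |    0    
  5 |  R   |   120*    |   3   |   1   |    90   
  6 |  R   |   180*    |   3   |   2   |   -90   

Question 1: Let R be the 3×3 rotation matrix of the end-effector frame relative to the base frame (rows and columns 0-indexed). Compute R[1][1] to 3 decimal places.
End-effector y-axis (col 1 of R) = (0.1268,-0.6124,-0.7803)
R[1][1] = -0.6124

-0.612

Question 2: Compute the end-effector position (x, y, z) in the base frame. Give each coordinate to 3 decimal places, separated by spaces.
after link 1: o_1 = (2.0000, 0.0000, 1.0000)
after link 2: o_2 = (2.5000, -2.0000, 1.8660)
after link 3: o_3 = (-0.9641, -2.0000, 3.8660)
after link 4: o_4 = (-2.3783, 0.8284, 1.4165)
after link 5: o_5 = (-2.5122, 3.3033, -0.5474)
after link 6: o_6 = (-4.7462, 4.4333, 2.0472)

-4.746 4.433 2.047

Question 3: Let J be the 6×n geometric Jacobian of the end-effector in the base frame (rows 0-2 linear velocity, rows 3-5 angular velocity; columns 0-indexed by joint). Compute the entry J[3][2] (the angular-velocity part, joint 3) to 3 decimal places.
-0.866

axis z_2 = (-0.8660,-0.0000,0.5000); lever o_n−o_2 = (-7.2462,6.4333,0.1812)
cross product → J_v[:, 2] = (-3.2167,-3.4662,-5.5714)
J_ω[:, 2] = z_2
entry J[3][2] = -0.8660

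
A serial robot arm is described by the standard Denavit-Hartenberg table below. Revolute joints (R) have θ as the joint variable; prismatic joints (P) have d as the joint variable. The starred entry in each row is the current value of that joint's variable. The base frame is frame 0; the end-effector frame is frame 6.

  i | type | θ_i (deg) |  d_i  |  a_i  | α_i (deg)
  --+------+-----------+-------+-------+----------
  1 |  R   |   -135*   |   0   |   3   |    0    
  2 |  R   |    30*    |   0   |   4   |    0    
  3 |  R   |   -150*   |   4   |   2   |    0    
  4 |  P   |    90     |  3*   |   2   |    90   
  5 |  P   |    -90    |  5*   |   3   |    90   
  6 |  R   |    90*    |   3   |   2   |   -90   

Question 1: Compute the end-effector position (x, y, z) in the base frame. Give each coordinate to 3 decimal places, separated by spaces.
after link 1: o_1 = (-2.1213, -2.1213, 0.0000)
after link 2: o_2 = (-3.1566, -5.9850, 0.0000)
after link 3: o_3 = (-3.6742, -4.0532, 4.0000)
after link 4: o_4 = (-5.6061, -4.5708, 7.0000)
after link 5: o_5 = (-6.9002, 0.2588, 4.0000)
after link 6: o_6 = (-4.5200, 2.9671, 4.0000)

-4.520 2.967 4.000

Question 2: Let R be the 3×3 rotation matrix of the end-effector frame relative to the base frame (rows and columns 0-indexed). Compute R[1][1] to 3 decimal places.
-0.259

End-effector y-axis (col 1 of R) = (-0.9659,-0.2588,0.0000)
R[1][1] = -0.2588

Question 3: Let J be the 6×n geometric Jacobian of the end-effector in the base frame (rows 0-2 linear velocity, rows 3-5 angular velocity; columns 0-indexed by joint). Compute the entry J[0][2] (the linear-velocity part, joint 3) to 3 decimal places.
axis z_2 = (0.0000,0.0000,1.0000); lever o_n−o_2 = (-1.3634,8.9522,4.0000)
cross product → J_v[:, 2] = (-8.9522,-1.3634,0.0000)
J_ω[:, 2] = z_2
entry J[0][2] = -8.9522

-8.952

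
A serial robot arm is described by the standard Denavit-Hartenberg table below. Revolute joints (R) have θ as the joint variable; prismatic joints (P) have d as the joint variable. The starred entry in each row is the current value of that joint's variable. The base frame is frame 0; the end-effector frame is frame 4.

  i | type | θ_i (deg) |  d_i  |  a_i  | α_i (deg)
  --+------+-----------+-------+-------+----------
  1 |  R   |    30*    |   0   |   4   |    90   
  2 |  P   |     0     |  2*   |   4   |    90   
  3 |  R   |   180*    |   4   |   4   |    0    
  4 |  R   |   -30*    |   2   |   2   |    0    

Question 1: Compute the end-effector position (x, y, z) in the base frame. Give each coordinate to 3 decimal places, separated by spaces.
after link 1: o_1 = (3.4641, 2.0000, 0.0000)
after link 2: o_2 = (7.9282, 2.2679, 0.0000)
after link 3: o_3 = (4.4641, 0.2679, -4.0000)
after link 4: o_4 = (3.4641, -1.4641, -6.0000)

3.464 -1.464 -6.000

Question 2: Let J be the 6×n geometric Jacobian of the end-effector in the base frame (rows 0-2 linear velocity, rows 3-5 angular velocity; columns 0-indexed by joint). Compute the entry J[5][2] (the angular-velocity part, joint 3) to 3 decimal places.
axis z_2 = (0.0000,-0.0000,-1.0000); lever o_n−o_2 = (-4.4641,-3.7321,-6.0000)
cross product → J_v[:, 2] = (-3.7321,4.4641,-0.0000)
J_ω[:, 2] = z_2
entry J[5][2] = -1.0000

-1.000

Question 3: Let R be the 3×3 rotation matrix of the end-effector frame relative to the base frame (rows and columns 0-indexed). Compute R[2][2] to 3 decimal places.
End-effector z-axis (col 2 of R) = (0.0000,-0.0000,-1.0000)
R[2][2] = -1.0000

-1.000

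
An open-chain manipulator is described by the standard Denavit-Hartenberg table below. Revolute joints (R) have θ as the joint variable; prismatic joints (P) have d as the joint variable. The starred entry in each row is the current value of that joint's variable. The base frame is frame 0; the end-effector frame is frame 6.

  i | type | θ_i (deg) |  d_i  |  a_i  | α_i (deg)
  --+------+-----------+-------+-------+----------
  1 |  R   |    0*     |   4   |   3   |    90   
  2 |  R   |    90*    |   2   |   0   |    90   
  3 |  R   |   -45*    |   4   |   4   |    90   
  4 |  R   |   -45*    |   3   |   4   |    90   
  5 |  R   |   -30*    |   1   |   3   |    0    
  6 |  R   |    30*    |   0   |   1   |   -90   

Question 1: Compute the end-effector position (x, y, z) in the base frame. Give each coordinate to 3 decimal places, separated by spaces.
0.920 5.188 9.067

after link 1: o_1 = (3.0000, 0.0000, 4.0000)
after link 2: o_2 = (3.0000, -2.0000, 4.0000)
after link 3: o_3 = (7.0000, 0.8284, 6.8284)
after link 4: o_4 = (4.1716, 4.9497, 6.7071)
after link 5: o_5 = (1.6273, 4.6881, 8.5668)
after link 6: o_6 = (0.9202, 5.1881, 9.0668)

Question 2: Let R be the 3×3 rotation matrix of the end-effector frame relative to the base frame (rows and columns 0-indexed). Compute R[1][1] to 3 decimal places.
End-effector y-axis (col 1 of R) = (0.7071,0.5000,0.5000)
R[1][1] = 0.5000

0.500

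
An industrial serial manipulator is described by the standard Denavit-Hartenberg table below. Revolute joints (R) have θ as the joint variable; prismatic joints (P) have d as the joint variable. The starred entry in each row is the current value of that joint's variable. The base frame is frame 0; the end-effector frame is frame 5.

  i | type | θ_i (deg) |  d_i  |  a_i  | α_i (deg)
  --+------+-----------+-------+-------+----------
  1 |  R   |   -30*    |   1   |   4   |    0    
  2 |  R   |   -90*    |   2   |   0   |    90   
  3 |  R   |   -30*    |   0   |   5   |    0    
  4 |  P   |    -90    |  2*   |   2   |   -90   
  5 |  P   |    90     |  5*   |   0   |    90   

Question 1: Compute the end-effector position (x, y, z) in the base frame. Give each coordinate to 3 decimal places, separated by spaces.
after link 1: o_1 = (3.4641, -2.0000, 1.0000)
after link 2: o_2 = (3.4641, -2.0000, 3.0000)
after link 3: o_3 = (1.2990, -5.7500, 0.5000)
after link 4: o_4 = (0.0670, -3.8840, -1.2321)
after link 5: o_5 = (-2.0981, -7.6340, -3.7321)

-2.098 -7.634 -3.732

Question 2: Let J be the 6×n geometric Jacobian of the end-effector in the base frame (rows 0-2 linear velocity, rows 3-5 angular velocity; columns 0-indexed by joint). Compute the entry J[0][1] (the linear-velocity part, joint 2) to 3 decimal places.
5.634

axis z_1 = (0.0000,0.0000,1.0000); lever o_n−o_1 = (-5.5622,-5.6340,-4.7321)
cross product → J_v[:, 1] = (5.6340,-5.5622,0.0000)
J_ω[:, 1] = z_1
entry J[0][1] = 5.6340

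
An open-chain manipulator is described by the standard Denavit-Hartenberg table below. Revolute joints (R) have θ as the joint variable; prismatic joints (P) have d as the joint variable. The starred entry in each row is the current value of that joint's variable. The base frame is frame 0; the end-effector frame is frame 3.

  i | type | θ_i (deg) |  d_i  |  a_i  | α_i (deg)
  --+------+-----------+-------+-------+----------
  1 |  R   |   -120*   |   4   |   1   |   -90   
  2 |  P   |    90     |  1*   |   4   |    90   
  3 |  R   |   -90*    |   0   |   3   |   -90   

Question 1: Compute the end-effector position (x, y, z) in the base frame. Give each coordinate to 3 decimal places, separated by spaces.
-2.232 0.134 -0.000

after link 1: o_1 = (-0.5000, -0.8660, 4.0000)
after link 2: o_2 = (0.3660, -1.3660, 0.0000)
after link 3: o_3 = (-2.2321, 0.1340, -0.0000)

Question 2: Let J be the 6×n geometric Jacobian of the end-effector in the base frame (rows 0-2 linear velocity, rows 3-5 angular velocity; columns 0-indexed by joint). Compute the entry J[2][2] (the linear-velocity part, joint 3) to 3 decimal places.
axis z_2 = (-0.5000,-0.8660,0.0000); lever o_n−o_2 = (-2.5981,1.5000,-0.0000)
cross product → J_v[:, 2] = (0.0000,-0.0000,-3.0000)
J_ω[:, 2] = z_2
entry J[2][2] = -3.0000

-3.000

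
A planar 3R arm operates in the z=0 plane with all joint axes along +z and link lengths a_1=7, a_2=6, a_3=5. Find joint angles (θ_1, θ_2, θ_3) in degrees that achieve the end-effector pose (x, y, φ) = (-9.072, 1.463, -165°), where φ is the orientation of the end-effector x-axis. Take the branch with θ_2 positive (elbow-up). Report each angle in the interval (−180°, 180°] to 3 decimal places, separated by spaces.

wrist centre = target − a_3·(cos φ, sin φ) = (-4.2424, 2.7571)
cos θ_2 = (25.5993−7²−6²)/(2·7·6) = -0.7072; θ_2 = 135.0036° (elbow-up)
β = atan2(2.7571,-4.2424) = 146.9804°; ψ = atan2(4.2424,2.7571) = 56.9804°
θ_1 = β − ψ = 90.0000°
θ_3 = φ − θ_1 − θ_2 = -30.0036° (wrapped to (-180°,180°])

90.000 135.004 -30.004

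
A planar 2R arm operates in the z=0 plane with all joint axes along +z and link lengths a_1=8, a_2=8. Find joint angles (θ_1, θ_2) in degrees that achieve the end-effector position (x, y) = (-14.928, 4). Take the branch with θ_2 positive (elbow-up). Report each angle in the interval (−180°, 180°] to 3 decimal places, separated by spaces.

149.997 30.005

cos θ_2 = (238.8452−8²−8²)/(2·8·8) = 0.8660; θ_2 = 30.0054° (elbow-up)
β = atan2(4.0000,-14.9280) = 164.9998°; ψ = atan2(4.0007,14.9278) = 15.0027°
θ_1 = β − ψ = 149.9971°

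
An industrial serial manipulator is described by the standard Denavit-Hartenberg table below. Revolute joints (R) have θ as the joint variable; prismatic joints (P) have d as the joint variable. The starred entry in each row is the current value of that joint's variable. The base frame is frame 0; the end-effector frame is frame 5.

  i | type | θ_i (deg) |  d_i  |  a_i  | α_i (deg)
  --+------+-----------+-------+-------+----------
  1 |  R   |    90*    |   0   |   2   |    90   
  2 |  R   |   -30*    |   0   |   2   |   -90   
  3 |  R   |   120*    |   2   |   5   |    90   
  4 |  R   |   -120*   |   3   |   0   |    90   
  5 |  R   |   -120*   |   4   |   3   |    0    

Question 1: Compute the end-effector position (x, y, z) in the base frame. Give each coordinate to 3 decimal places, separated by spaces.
-2.181 5.693 3.987

after link 1: o_1 = (0.0000, 2.0000, 0.0000)
after link 2: o_2 = (0.0000, 3.7321, -1.0000)
after link 3: o_3 = (-4.3301, 2.5670, 1.9821)
after link 4: o_4 = (-5.8301, 4.8170, 0.6830)
after link 5: o_5 = (-2.1806, 5.6932, 3.9865)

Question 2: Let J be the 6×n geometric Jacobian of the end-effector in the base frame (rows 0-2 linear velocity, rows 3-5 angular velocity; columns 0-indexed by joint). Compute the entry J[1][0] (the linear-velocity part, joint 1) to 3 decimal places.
axis z_0 = ẑ; lever o_n−o_0 = (-2.1806,5.6932,3.9865)
cross product → J_v[:, 0] = (-5.6932,-2.1806,0.0000)
J_ω[:, 0] = z_0
entry J[1][0] = -2.1806

-2.181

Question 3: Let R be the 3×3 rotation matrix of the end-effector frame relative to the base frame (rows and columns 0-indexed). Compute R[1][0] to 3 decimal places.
-0.541

End-effector x-axis (col 0 of R) = (0.2165,-0.5413,0.8125)
R[1][0] = -0.5413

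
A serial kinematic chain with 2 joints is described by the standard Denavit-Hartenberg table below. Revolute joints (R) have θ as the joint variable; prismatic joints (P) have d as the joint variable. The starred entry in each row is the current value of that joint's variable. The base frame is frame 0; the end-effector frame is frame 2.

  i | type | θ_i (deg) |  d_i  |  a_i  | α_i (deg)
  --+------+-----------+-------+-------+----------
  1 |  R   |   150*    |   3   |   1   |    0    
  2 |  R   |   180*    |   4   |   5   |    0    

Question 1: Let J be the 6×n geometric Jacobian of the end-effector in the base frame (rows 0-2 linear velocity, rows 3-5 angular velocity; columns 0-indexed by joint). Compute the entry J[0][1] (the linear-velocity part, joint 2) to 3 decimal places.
axis z_1 = (0.0000,0.0000,1.0000); lever o_n−o_1 = (4.3301,-2.5000,4.0000)
cross product → J_v[:, 1] = (2.5000,4.3301,-0.0000)
J_ω[:, 1] = z_1
entry J[0][1] = 2.5000

2.500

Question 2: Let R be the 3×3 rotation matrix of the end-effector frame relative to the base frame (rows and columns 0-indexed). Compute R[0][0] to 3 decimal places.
End-effector x-axis (col 0 of R) = (0.8660,-0.5000,0.0000)
R[0][0] = 0.8660

0.866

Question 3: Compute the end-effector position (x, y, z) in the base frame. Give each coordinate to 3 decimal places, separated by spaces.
after link 1: o_1 = (-0.8660, 0.5000, 3.0000)
after link 2: o_2 = (3.4641, -2.0000, 7.0000)

3.464 -2.000 7.000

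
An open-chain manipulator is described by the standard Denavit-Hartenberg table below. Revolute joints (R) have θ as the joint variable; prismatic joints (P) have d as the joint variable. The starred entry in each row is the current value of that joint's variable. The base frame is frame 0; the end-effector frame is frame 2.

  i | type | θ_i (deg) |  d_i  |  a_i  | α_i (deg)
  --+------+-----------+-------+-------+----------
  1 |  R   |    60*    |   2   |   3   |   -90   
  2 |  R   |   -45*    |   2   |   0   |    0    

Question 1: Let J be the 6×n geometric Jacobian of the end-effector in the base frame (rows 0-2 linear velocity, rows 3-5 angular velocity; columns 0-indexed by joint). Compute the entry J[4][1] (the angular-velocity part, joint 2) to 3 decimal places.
axis z_1 = (-0.8660,0.5000,0.0000); lever o_n−o_1 = (-1.7321,1.0000,0.0000)
cross product → J_v[:, 1] = (-0.0000,-0.0000,0.0000)
J_ω[:, 1] = z_1
entry J[4][1] = 0.5000

0.500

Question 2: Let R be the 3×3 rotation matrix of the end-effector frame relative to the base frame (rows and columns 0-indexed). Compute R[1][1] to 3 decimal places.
End-effector y-axis (col 1 of R) = (0.3536,0.6124,-0.7071)
R[1][1] = 0.6124

0.612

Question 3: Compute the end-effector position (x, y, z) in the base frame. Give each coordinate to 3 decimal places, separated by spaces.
-0.232 3.598 2.000

after link 1: o_1 = (1.5000, 2.5981, 2.0000)
after link 2: o_2 = (-0.2321, 3.5981, 2.0000)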